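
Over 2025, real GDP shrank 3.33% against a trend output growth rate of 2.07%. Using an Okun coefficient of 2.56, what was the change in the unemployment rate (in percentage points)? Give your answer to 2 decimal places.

2.11 percentage points

Growth-rate Okun's law: g_Y = g_Y* - β × Δu, so Δu = (g_Y* - g_Y)/β.
Δu = (2.07 + 3.33)/2.56 = 5.4/2.56 = 2.11 percentage points.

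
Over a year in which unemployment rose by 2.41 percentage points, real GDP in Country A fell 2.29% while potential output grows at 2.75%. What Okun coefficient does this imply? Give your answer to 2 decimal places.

β ≈ 2.09

Growth form: g_Y = g_Y* - β × Δu, so β = (g_Y* - g_Y)/Δu.
β = (2.75 + 2.29)/2.41 = 5.04/2.41 = 2.09.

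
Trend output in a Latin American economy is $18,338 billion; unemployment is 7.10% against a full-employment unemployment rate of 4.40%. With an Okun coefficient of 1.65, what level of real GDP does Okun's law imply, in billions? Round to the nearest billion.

$17,521 billion

Unemployment gap = 7.1 - 4.4 = 2.7 points, so the output gap is -1.65 × 2.7 = -4.455%.
Actual GDP = 18338 × (1 - 4.455/100) = 18338 × 0.95545 ≈ 17521 billion.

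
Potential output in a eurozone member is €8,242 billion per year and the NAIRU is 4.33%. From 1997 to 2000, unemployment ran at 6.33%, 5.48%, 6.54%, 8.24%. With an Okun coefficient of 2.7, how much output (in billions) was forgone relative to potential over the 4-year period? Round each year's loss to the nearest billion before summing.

€2,063 billion

Year 1997: gap = -2.7 × (6.33 - 4.33) = -5.4%, loss ≈ 8242 × 5.4/100 ≈ 445.
Year 1998: gap = -2.7 × (5.48 - 4.33) = -3.105%, loss ≈ 8242 × 3.105/100 ≈ 256.
Year 1999: gap = -2.7 × (6.54 - 4.33) = -5.967%, loss ≈ 8242 × 5.967/100 ≈ 492.
Year 2000: gap = -2.7 × (8.24 - 4.33) = -10.557%, loss ≈ 8242 × 10.557/100 ≈ 870.
Total lost output = 445 + 256 + 492 + 870 = 2063 billion.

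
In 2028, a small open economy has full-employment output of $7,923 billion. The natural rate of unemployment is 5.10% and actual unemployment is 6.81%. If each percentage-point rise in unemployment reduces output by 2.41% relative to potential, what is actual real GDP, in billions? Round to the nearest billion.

Unemployment gap = 6.81 - 5.1 = 1.71 points, so the output gap is -2.41 × 1.71 = -4.1211%.
Actual GDP = 7923 × (1 - 4.1211/100) = 7923 × 0.958789 ≈ 7596 billion.

$7,596 billion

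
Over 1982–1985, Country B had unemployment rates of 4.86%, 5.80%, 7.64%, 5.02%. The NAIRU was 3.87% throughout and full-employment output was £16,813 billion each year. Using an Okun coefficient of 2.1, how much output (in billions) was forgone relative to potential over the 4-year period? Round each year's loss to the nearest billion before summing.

£2,768 billion

Year 1982: gap = -2.1 × (4.86 - 3.87) = -2.079%, loss ≈ 16813 × 2.079/100 ≈ 350.
Year 1983: gap = -2.1 × (5.8 - 3.87) = -4.053%, loss ≈ 16813 × 4.053/100 ≈ 681.
Year 1984: gap = -2.1 × (7.64 - 3.87) = -7.917%, loss ≈ 16813 × 7.917/100 ≈ 1331.
Year 1985: gap = -2.1 × (5.02 - 3.87) = -2.415%, loss ≈ 16813 × 2.415/100 ≈ 406.
Total lost output = 350 + 681 + 1331 + 406 = 2768 billion.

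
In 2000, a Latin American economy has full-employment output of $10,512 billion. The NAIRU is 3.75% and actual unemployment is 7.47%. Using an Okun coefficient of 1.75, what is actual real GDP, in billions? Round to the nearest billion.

Unemployment gap = 7.47 - 3.75 = 3.72 points, so the output gap is -1.75 × 3.72 = -6.51%.
Actual GDP = 10512 × (1 - 6.51/100) = 10512 × 0.9349 ≈ 9828 billion.

$9,828 billion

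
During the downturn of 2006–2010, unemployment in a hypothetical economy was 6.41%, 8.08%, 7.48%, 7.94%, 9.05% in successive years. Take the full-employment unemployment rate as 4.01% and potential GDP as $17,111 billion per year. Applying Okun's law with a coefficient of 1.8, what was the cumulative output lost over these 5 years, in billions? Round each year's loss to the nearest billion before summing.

$5,824 billion

Year 2006: gap = -1.8 × (6.41 - 4.01) = -4.32%, loss ≈ 17111 × 4.32/100 ≈ 739.
Year 2007: gap = -1.8 × (8.08 - 4.01) = -7.326%, loss ≈ 17111 × 7.326/100 ≈ 1254.
Year 2008: gap = -1.8 × (7.48 - 4.01) = -6.246%, loss ≈ 17111 × 6.246/100 ≈ 1069.
Year 2009: gap = -1.8 × (7.94 - 4.01) = -7.074%, loss ≈ 17111 × 7.074/100 ≈ 1210.
Year 2010: gap = -1.8 × (9.05 - 4.01) = -9.072%, loss ≈ 17111 × 9.072/100 ≈ 1552.
Total lost output = 739 + 1254 + 1069 + 1210 + 1552 = 5824 billion.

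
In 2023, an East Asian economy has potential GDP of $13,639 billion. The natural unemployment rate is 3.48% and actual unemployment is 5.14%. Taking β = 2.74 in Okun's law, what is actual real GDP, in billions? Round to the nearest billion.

Unemployment gap = 5.14 - 3.48 = 1.66 points, so the output gap is -2.74 × 1.66 = -4.5484%.
Actual GDP = 13639 × (1 - 4.5484/100) = 13639 × 0.954516 ≈ 13019 billion.

$13,019 billion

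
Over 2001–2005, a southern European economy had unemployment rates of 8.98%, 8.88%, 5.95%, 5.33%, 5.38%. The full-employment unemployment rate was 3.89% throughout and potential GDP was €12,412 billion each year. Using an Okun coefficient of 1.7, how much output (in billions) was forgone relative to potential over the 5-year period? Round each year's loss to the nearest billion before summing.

Year 2001: gap = -1.7 × (8.98 - 3.89) = -8.653%, loss ≈ 12412 × 8.653/100 ≈ 1074.
Year 2002: gap = -1.7 × (8.88 - 3.89) = -8.483%, loss ≈ 12412 × 8.483/100 ≈ 1053.
Year 2003: gap = -1.7 × (5.95 - 3.89) = -3.502%, loss ≈ 12412 × 3.502/100 ≈ 435.
Year 2004: gap = -1.7 × (5.33 - 3.89) = -2.448%, loss ≈ 12412 × 2.448/100 ≈ 304.
Year 2005: gap = -1.7 × (5.38 - 3.89) = -2.533%, loss ≈ 12412 × 2.533/100 ≈ 314.
Total lost output = 1074 + 1053 + 435 + 304 + 314 = 3180 billion.

€3,180 billion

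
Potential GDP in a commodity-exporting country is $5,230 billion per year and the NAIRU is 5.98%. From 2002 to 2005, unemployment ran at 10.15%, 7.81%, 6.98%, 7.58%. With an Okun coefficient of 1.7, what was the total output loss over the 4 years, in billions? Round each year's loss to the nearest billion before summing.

$765 billion

Year 2002: gap = -1.7 × (10.15 - 5.98) = -7.089%, loss ≈ 5230 × 7.089/100 ≈ 371.
Year 2003: gap = -1.7 × (7.81 - 5.98) = -3.111%, loss ≈ 5230 × 3.111/100 ≈ 163.
Year 2004: gap = -1.7 × (6.98 - 5.98) = -1.7%, loss ≈ 5230 × 1.7/100 ≈ 89.
Year 2005: gap = -1.7 × (7.58 - 5.98) = -2.72%, loss ≈ 5230 × 2.72/100 ≈ 142.
Total lost output = 371 + 163 + 89 + 142 = 765 billion.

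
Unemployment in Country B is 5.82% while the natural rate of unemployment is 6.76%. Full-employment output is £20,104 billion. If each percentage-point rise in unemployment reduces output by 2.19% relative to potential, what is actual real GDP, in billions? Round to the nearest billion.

Unemployment gap = 5.82 - 6.76 = -0.94 points, so the output gap is -2.19 × (-0.94) = 2.0586%.
Actual GDP = 20104 × (1 + 2.0586/100) = 20104 × 1.020586 ≈ 20518 billion.

£20,518 billion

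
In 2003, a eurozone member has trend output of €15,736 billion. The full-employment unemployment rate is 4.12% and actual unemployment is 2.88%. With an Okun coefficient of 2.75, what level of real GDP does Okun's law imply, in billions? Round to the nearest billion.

Unemployment gap = 2.88 - 4.12 = -1.24 points, so the output gap is -2.75 × (-1.24) = 3.41%.
Actual GDP = 15736 × (1 + 3.41/100) = 15736 × 1.0341 ≈ 16273 billion.

€16,273 billion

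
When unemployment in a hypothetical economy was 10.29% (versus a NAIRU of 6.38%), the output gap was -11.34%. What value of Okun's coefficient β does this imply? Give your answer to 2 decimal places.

Okun's law: output gap = -β × (u - u*).
-11.34 = -β × (10.29 - 6.38) = -β × 3.91, so β = 11.34/3.91 = 2.90.

β ≈ 2.90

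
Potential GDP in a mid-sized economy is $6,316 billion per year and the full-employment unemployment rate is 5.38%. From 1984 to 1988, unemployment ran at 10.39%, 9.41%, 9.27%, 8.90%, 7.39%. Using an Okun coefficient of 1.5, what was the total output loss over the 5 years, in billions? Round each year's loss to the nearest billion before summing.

$1,749 billion

Year 1984: gap = -1.5 × (10.39 - 5.38) = -7.515%, loss ≈ 6316 × 7.515/100 ≈ 475.
Year 1985: gap = -1.5 × (9.41 - 5.38) = -6.045%, loss ≈ 6316 × 6.045/100 ≈ 382.
Year 1986: gap = -1.5 × (9.27 - 5.38) = -5.835%, loss ≈ 6316 × 5.835/100 ≈ 369.
Year 1987: gap = -1.5 × (8.9 - 5.38) = -5.28%, loss ≈ 6316 × 5.28/100 ≈ 333.
Year 1988: gap = -1.5 × (7.39 - 5.38) = -3.015%, loss ≈ 6316 × 3.015/100 ≈ 190.
Total lost output = 475 + 382 + 369 + 333 + 190 = 1749 billion.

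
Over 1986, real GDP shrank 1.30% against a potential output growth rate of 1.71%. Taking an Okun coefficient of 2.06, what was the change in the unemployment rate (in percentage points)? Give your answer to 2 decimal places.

1.46 percentage points

Growth-rate Okun's law: g_Y = g_Y* - β × Δu, so Δu = (g_Y* - g_Y)/β.
Δu = (1.71 + 1.3)/2.06 = 3.01/2.06 = 1.46 percentage points.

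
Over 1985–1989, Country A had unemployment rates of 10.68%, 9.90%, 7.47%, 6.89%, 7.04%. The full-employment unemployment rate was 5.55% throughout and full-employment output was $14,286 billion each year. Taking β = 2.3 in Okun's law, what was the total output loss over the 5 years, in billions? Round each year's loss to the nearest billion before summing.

Year 1985: gap = -2.3 × (10.68 - 5.55) = -11.799%, loss ≈ 14286 × 11.799/100 ≈ 1686.
Year 1986: gap = -2.3 × (9.9 - 5.55) = -10.005%, loss ≈ 14286 × 10.005/100 ≈ 1429.
Year 1987: gap = -2.3 × (7.47 - 5.55) = -4.416%, loss ≈ 14286 × 4.416/100 ≈ 631.
Year 1988: gap = -2.3 × (6.89 - 5.55) = -3.082%, loss ≈ 14286 × 3.082/100 ≈ 440.
Year 1989: gap = -2.3 × (7.04 - 5.55) = -3.427%, loss ≈ 14286 × 3.427/100 ≈ 490.
Total lost output = 1686 + 1429 + 631 + 440 + 490 = 4676 billion.

$4,676 billion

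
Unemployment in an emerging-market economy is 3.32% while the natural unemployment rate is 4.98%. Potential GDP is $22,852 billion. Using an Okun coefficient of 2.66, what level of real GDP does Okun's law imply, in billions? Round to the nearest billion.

$23,861 billion

Unemployment gap = 3.32 - 4.98 = -1.66 points, so the output gap is -2.66 × (-1.66) = 4.4156%.
Actual GDP = 22852 × (1 + 4.4156/100) = 22852 × 1.044156 ≈ 23861 billion.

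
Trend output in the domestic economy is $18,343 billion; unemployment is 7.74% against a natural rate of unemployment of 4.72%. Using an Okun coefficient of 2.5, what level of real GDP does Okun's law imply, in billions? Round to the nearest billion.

$16,958 billion

Unemployment gap = 7.74 - 4.72 = 3.02 points, so the output gap is -2.5 × 3.02 = -7.55%.
Actual GDP = 18343 × (1 - 7.55/100) = 18343 × 0.9245 ≈ 16958 billion.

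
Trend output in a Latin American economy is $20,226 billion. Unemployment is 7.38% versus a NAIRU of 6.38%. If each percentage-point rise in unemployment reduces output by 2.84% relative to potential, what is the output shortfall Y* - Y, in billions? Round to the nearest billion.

$574 billion

Output gap = -2.84 × (7.38 - 6.38) = -2.84 × 1 = -2.84%.
Actual GDP ≈ 20226 × 0.9716 ≈ 19652 billion, so the shortfall is 20226 - 19652 = 574 billion.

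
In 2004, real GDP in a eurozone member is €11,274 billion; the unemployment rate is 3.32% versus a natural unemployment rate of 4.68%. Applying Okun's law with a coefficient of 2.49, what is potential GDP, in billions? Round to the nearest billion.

Unemployment gap = 3.32 - 4.68 = -1.36 points, so output gap = -2.49 × (-1.36) = 3.3864%.
Since Y = Y* × (1 + gap/100), Y* = 11274/1.033864 ≈ 10905 billion.

€10,905 billion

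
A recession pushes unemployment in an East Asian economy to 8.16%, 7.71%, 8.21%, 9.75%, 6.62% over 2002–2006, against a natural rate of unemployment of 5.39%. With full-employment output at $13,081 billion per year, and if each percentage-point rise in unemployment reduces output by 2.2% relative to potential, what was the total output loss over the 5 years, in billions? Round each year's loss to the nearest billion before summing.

$3,886 billion

Year 2002: gap = -2.2 × (8.16 - 5.39) = -6.094%, loss ≈ 13081 × 6.094/100 ≈ 797.
Year 2003: gap = -2.2 × (7.71 - 5.39) = -5.104%, loss ≈ 13081 × 5.104/100 ≈ 668.
Year 2004: gap = -2.2 × (8.21 - 5.39) = -6.204%, loss ≈ 13081 × 6.204/100 ≈ 812.
Year 2005: gap = -2.2 × (9.75 - 5.39) = -9.592%, loss ≈ 13081 × 9.592/100 ≈ 1255.
Year 2006: gap = -2.2 × (6.62 - 5.39) = -2.706%, loss ≈ 13081 × 2.706/100 ≈ 354.
Total lost output = 797 + 668 + 812 + 1255 + 354 = 3886 billion.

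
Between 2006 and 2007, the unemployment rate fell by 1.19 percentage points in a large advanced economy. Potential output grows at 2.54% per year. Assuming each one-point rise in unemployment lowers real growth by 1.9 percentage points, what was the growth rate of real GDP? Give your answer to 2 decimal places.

Growth-rate Okun's law: g_Y = g_Y* - β × Δu.
g_Y = 2.54 - 1.9 × (-1.19) = 2.54 + 2.261 = 4.801%, i.e. 4.80% to 2 d.p.

4.80%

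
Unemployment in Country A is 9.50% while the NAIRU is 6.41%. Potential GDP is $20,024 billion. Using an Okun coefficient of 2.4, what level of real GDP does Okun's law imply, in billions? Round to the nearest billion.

$18,539 billion

Unemployment gap = 9.5 - 6.41 = 3.09 points, so the output gap is -2.4 × 3.09 = -7.416%.
Actual GDP = 20024 × (1 - 7.416/100) = 20024 × 0.92584 ≈ 18539 billion.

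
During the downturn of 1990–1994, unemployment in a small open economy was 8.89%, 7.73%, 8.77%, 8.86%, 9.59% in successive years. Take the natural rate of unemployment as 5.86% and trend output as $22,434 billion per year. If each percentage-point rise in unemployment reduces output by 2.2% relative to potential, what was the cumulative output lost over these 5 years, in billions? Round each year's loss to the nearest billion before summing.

$7,176 billion

Year 1990: gap = -2.2 × (8.89 - 5.86) = -6.666%, loss ≈ 22434 × 6.666/100 ≈ 1495.
Year 1991: gap = -2.2 × (7.73 - 5.86) = -4.114%, loss ≈ 22434 × 4.114/100 ≈ 923.
Year 1992: gap = -2.2 × (8.77 - 5.86) = -6.402%, loss ≈ 22434 × 6.402/100 ≈ 1436.
Year 1993: gap = -2.2 × (8.86 - 5.86) = -6.6%, loss ≈ 22434 × 6.6/100 ≈ 1481.
Year 1994: gap = -2.2 × (9.59 - 5.86) = -8.206%, loss ≈ 22434 × 8.206/100 ≈ 1841.
Total lost output = 1495 + 923 + 1436 + 1481 + 1841 = 7176 billion.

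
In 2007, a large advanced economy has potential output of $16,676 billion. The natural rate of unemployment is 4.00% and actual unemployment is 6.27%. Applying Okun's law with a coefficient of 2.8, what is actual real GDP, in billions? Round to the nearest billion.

Unemployment gap = 6.27 - 4 = 2.27 points, so the output gap is -2.8 × 2.27 = -6.356%.
Actual GDP = 16676 × (1 - 6.356/100) = 16676 × 0.93644 ≈ 15616 billion.

$15,616 billion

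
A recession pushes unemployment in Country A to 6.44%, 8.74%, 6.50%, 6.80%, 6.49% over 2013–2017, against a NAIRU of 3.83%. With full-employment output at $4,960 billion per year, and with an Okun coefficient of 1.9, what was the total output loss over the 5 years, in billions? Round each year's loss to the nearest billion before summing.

$1,492 billion

Year 2013: gap = -1.9 × (6.44 - 3.83) = -4.959%, loss ≈ 4960 × 4.959/100 ≈ 246.
Year 2014: gap = -1.9 × (8.74 - 3.83) = -9.329%, loss ≈ 4960 × 9.329/100 ≈ 463.
Year 2015: gap = -1.9 × (6.5 - 3.83) = -5.073%, loss ≈ 4960 × 5.073/100 ≈ 252.
Year 2016: gap = -1.9 × (6.8 - 3.83) = -5.643%, loss ≈ 4960 × 5.643/100 ≈ 280.
Year 2017: gap = -1.9 × (6.49 - 3.83) = -5.054%, loss ≈ 4960 × 5.054/100 ≈ 251.
Total lost output = 246 + 463 + 252 + 280 + 251 = 1492 billion.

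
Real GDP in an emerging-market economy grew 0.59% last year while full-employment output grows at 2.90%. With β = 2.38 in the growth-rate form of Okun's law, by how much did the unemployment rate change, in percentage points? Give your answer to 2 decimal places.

Growth-rate Okun's law: g_Y = g_Y* - β × Δu, so Δu = (g_Y* - g_Y)/β.
Δu = (2.9 - 0.59)/2.38 = 2.31/2.38 = 0.97 percentage points.

0.97 percentage points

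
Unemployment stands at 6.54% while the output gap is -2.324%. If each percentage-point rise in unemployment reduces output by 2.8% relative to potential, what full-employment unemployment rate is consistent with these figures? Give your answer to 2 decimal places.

From Okun's law, u - u* = -(output gap)/β = -(-2.324)/2.8 = 0.83 points.
So u* = 6.54 - 0.83 = 5.71%.

5.71%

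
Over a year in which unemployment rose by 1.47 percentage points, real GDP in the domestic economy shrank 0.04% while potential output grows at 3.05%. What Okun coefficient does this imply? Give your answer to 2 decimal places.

Growth form: g_Y = g_Y* - β × Δu, so β = (g_Y* - g_Y)/Δu.
β = (3.05 + 0.04)/1.47 = 3.09/1.47 = 2.10.

β ≈ 2.10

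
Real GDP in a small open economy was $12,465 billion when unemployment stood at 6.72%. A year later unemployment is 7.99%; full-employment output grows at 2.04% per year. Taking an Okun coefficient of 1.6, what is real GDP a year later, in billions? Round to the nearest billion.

Δu = 7.99 - 6.72 = 1.27 points.
Okun's law (growth form): g_Y = g_Y* - β × Δu = 2.04 - 1.6 × (1.27) = 2.04 - 2.032 = 0.008%.
Real GDP in the next year = 12465 × (1 + 0.008/100) = 12465 × 1.00008 ≈ 12466 billion.

$12,466 billion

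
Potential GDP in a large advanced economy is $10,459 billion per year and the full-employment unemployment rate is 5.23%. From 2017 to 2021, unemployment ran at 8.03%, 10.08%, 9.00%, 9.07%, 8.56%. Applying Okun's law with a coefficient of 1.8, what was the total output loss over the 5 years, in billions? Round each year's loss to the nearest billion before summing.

$3,500 billion

Year 2017: gap = -1.8 × (8.03 - 5.23) = -5.04%, loss ≈ 10459 × 5.04/100 ≈ 527.
Year 2018: gap = -1.8 × (10.08 - 5.23) = -8.73%, loss ≈ 10459 × 8.73/100 ≈ 913.
Year 2019: gap = -1.8 × (9 - 5.23) = -6.786%, loss ≈ 10459 × 6.786/100 ≈ 710.
Year 2020: gap = -1.8 × (9.07 - 5.23) = -6.912%, loss ≈ 10459 × 6.912/100 ≈ 723.
Year 2021: gap = -1.8 × (8.56 - 5.23) = -5.994%, loss ≈ 10459 × 5.994/100 ≈ 627.
Total lost output = 527 + 913 + 710 + 723 + 627 = 3500 billion.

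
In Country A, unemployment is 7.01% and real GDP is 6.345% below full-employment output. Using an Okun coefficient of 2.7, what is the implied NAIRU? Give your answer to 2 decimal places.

4.66%

From Okun's law, u - u* = -(output gap)/β = -(-6.345)/2.7 = 2.35 points.
So u* = 7.01 - 2.35 = 4.66%.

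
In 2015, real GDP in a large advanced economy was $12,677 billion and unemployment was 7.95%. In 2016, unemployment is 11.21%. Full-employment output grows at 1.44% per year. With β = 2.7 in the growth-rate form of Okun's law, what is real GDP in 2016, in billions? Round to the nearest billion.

Δu = 11.21 - 7.95 = 3.26 points.
Okun's law (growth form): g_Y = g_Y* - β × Δu = 1.44 - 2.7 × (3.26) = 1.44 - 8.802 = -7.362%.
Real GDP in the next year = 12677 × (1 - 7.362/100) = 12677 × 0.92638 ≈ 11744 billion.

$11,744 billion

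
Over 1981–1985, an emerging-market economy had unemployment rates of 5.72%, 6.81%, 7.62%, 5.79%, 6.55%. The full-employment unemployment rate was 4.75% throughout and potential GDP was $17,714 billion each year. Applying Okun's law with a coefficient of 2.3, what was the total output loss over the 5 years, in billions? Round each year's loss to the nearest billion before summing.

$3,560 billion

Year 1981: gap = -2.3 × (5.72 - 4.75) = -2.231%, loss ≈ 17714 × 2.231/100 ≈ 395.
Year 1982: gap = -2.3 × (6.81 - 4.75) = -4.738%, loss ≈ 17714 × 4.738/100 ≈ 839.
Year 1983: gap = -2.3 × (7.62 - 4.75) = -6.601%, loss ≈ 17714 × 6.601/100 ≈ 1169.
Year 1984: gap = -2.3 × (5.79 - 4.75) = -2.392%, loss ≈ 17714 × 2.392/100 ≈ 424.
Year 1985: gap = -2.3 × (6.55 - 4.75) = -4.14%, loss ≈ 17714 × 4.14/100 ≈ 733.
Total lost output = 395 + 839 + 1169 + 424 + 733 = 3560 billion.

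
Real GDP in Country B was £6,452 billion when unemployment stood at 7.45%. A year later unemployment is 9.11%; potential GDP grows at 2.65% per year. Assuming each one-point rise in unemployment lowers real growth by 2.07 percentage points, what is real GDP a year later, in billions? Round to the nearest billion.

Δu = 9.11 - 7.45 = 1.66 points.
Okun's law (growth form): g_Y = g_Y* - β × Δu = 2.65 - 2.07 × (1.66) = 2.65 - 3.4362 = -0.7862%.
Real GDP in the next year = 6452 × (1 - 0.7862/100) = 6452 × 0.992138 ≈ 6401 billion.

£6,401 billion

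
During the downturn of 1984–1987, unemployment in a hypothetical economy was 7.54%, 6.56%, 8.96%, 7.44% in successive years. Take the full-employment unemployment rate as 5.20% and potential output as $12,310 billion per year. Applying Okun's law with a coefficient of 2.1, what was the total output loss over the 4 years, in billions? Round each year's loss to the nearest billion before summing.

$2,508 billion

Year 1984: gap = -2.1 × (7.54 - 5.2) = -4.914%, loss ≈ 12310 × 4.914/100 ≈ 605.
Year 1985: gap = -2.1 × (6.56 - 5.2) = -2.856%, loss ≈ 12310 × 2.856/100 ≈ 352.
Year 1986: gap = -2.1 × (8.96 - 5.2) = -7.896%, loss ≈ 12310 × 7.896/100 ≈ 972.
Year 1987: gap = -2.1 × (7.44 - 5.2) = -4.704%, loss ≈ 12310 × 4.704/100 ≈ 579.
Total lost output = 605 + 352 + 972 + 579 = 2508 billion.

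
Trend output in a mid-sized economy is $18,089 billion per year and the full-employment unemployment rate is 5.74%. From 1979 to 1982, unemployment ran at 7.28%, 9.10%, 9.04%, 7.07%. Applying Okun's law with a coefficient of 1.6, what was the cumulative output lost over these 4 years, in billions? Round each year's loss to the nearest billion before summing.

$2,758 billion

Year 1979: gap = -1.6 × (7.28 - 5.74) = -2.464%, loss ≈ 18089 × 2.464/100 ≈ 446.
Year 1980: gap = -1.6 × (9.1 - 5.74) = -5.376%, loss ≈ 18089 × 5.376/100 ≈ 972.
Year 1981: gap = -1.6 × (9.04 - 5.74) = -5.28%, loss ≈ 18089 × 5.28/100 ≈ 955.
Year 1982: gap = -1.6 × (7.07 - 5.74) = -2.128%, loss ≈ 18089 × 2.128/100 ≈ 385.
Total lost output = 446 + 972 + 955 + 385 = 2758 billion.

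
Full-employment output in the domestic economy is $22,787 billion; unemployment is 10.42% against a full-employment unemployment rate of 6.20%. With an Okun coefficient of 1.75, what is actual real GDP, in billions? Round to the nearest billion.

Unemployment gap = 10.42 - 6.2 = 4.22 points, so the output gap is -1.75 × 4.22 = -7.385%.
Actual GDP = 22787 × (1 - 7.385/100) = 22787 × 0.92615 ≈ 21104 billion.

$21,104 billion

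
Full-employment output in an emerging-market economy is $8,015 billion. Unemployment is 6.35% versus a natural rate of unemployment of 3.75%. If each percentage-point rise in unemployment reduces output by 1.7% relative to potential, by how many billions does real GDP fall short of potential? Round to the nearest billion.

$354 billion

Output gap = -1.7 × (6.35 - 3.75) = -1.7 × 2.6 = -4.42%.
Actual GDP ≈ 8015 × 0.9558 ≈ 7661 billion, so the shortfall is 8015 - 7661 = 354 billion.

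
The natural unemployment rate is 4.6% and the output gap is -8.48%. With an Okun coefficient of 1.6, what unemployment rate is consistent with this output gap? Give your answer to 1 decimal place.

9.9%

From Okun's law, u - u* = -(output gap)/β = -(-8.48)/1.6 = 5.3 points.
So u = 4.6 + 5.3 = 9.9%.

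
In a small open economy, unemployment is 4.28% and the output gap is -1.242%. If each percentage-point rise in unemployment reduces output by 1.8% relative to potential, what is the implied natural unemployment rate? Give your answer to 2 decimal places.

From Okun's law, u - u* = -(output gap)/β = -(-1.242)/1.8 = 0.69 points.
So u* = 4.28 - 0.69 = 3.59%.

3.59%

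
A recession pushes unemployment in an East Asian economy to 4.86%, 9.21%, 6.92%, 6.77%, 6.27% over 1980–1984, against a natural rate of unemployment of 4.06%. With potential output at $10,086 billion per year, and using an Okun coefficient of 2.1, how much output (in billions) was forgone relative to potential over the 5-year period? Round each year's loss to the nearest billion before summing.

Year 1980: gap = -2.1 × (4.86 - 4.06) = -1.68%, loss ≈ 10086 × 1.68/100 ≈ 169.
Year 1981: gap = -2.1 × (9.21 - 4.06) = -10.815%, loss ≈ 10086 × 10.815/100 ≈ 1091.
Year 1982: gap = -2.1 × (6.92 - 4.06) = -6.006%, loss ≈ 10086 × 6.006/100 ≈ 606.
Year 1983: gap = -2.1 × (6.77 - 4.06) = -5.691%, loss ≈ 10086 × 5.691/100 ≈ 574.
Year 1984: gap = -2.1 × (6.27 - 4.06) = -4.641%, loss ≈ 10086 × 4.641/100 ≈ 468.
Total lost output = 169 + 1091 + 606 + 574 + 468 = 2908 billion.

$2,908 billion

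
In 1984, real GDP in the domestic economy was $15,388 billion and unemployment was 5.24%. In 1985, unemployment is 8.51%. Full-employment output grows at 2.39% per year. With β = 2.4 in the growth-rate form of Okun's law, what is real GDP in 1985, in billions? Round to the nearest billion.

Δu = 8.51 - 5.24 = 3.27 points.
Okun's law (growth form): g_Y = g_Y* - β × Δu = 2.39 - 2.4 × (3.27) = 2.39 - 7.848 = -5.458%.
Real GDP in the next year = 15388 × (1 - 5.458/100) = 15388 × 0.94542 ≈ 14548 billion.

$14,548 billion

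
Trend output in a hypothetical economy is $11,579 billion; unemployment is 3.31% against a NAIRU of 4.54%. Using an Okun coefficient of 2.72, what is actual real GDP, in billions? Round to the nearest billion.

$11,966 billion

Unemployment gap = 3.31 - 4.54 = -1.23 points, so the output gap is -2.72 × (-1.23) = 3.3456%.
Actual GDP = 11579 × (1 + 3.3456/100) = 11579 × 1.033456 ≈ 11966 billion.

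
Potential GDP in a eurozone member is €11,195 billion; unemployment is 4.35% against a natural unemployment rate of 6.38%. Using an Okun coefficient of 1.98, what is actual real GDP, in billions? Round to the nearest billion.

Unemployment gap = 4.35 - 6.38 = -2.03 points, so the output gap is -1.98 × (-2.03) = 4.0194%.
Actual GDP = 11195 × (1 + 4.0194/100) = 11195 × 1.040194 ≈ 11645 billion.

€11,645 billion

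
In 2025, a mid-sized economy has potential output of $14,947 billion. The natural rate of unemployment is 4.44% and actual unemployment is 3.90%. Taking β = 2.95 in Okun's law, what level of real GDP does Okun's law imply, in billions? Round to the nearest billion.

$15,185 billion

Unemployment gap = 3.9 - 4.44 = -0.54 points, so the output gap is -2.95 × (-0.54) = 1.593%.
Actual GDP = 14947 × (1 + 1.593/100) = 14947 × 1.01593 ≈ 15185 billion.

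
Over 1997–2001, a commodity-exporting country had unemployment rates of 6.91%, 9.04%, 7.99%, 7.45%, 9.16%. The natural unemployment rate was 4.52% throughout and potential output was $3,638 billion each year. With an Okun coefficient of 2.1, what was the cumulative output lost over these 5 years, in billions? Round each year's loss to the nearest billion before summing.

$1,371 billion

Year 1997: gap = -2.1 × (6.91 - 4.52) = -5.019%, loss ≈ 3638 × 5.019/100 ≈ 183.
Year 1998: gap = -2.1 × (9.04 - 4.52) = -9.492%, loss ≈ 3638 × 9.492/100 ≈ 345.
Year 1999: gap = -2.1 × (7.99 - 4.52) = -7.287%, loss ≈ 3638 × 7.287/100 ≈ 265.
Year 2000: gap = -2.1 × (7.45 - 4.52) = -6.153%, loss ≈ 3638 × 6.153/100 ≈ 224.
Year 2001: gap = -2.1 × (9.16 - 4.52) = -9.744%, loss ≈ 3638 × 9.744/100 ≈ 354.
Total lost output = 183 + 345 + 265 + 224 + 354 = 1371 billion.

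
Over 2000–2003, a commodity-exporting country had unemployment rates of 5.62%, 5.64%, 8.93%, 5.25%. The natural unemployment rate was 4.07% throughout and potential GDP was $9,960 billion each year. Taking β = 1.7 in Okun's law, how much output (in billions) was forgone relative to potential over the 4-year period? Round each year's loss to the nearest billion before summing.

Year 2000: gap = -1.7 × (5.62 - 4.07) = -2.635%, loss ≈ 9960 × 2.635/100 ≈ 262.
Year 2001: gap = -1.7 × (5.64 - 4.07) = -2.669%, loss ≈ 9960 × 2.669/100 ≈ 266.
Year 2002: gap = -1.7 × (8.93 - 4.07) = -8.262%, loss ≈ 9960 × 8.262/100 ≈ 823.
Year 2003: gap = -1.7 × (5.25 - 4.07) = -2.006%, loss ≈ 9960 × 2.006/100 ≈ 200.
Total lost output = 262 + 266 + 823 + 200 = 1551 billion.

$1,551 billion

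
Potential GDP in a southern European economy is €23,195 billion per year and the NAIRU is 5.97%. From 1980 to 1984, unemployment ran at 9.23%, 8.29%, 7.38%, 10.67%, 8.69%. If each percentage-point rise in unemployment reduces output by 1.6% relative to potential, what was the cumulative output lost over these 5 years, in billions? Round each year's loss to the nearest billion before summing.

Year 1980: gap = -1.6 × (9.23 - 5.97) = -5.216%, loss ≈ 23195 × 5.216/100 ≈ 1210.
Year 1981: gap = -1.6 × (8.29 - 5.97) = -3.712%, loss ≈ 23195 × 3.712/100 ≈ 861.
Year 1982: gap = -1.6 × (7.38 - 5.97) = -2.256%, loss ≈ 23195 × 2.256/100 ≈ 523.
Year 1983: gap = -1.6 × (10.67 - 5.97) = -7.52%, loss ≈ 23195 × 7.52/100 ≈ 1744.
Year 1984: gap = -1.6 × (8.69 - 5.97) = -4.352%, loss ≈ 23195 × 4.352/100 ≈ 1009.
Total lost output = 1210 + 861 + 523 + 1744 + 1009 = 5347 billion.

€5,347 billion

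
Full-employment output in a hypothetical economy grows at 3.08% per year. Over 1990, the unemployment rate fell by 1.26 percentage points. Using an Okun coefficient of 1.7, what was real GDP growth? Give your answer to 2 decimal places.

5.22%

Growth-rate Okun's law: g_Y = g_Y* - β × Δu.
g_Y = 3.08 - 1.7 × (-1.26) = 3.08 + 2.142 = 5.222%, i.e. 5.22% to 2 d.p.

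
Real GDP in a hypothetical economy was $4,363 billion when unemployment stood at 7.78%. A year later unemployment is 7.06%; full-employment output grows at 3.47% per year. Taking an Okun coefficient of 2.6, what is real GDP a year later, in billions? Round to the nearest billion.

$4,596 billion

Δu = 7.06 - 7.78 = -0.72 points.
Okun's law (growth form): g_Y = g_Y* - β × Δu = 3.47 - 2.6 × (-0.72) = 3.47 + 1.872 = 5.342%.
Real GDP in the next year = 4363 × (1 + 5.342/100) = 4363 × 1.05342 ≈ 4596 billion.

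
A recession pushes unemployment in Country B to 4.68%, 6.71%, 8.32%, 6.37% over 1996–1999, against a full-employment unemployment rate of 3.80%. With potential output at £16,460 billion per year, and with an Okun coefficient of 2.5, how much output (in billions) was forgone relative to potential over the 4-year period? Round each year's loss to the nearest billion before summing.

£4,477 billion

Year 1996: gap = -2.5 × (4.68 - 3.8) = -2.2%, loss ≈ 16460 × 2.2/100 ≈ 362.
Year 1997: gap = -2.5 × (6.71 - 3.8) = -7.275%, loss ≈ 16460 × 7.275/100 ≈ 1197.
Year 1998: gap = -2.5 × (8.32 - 3.8) = -11.3%, loss ≈ 16460 × 11.3/100 ≈ 1860.
Year 1999: gap = -2.5 × (6.37 - 3.8) = -6.425%, loss ≈ 16460 × 6.425/100 ≈ 1058.
Total lost output = 362 + 1197 + 1860 + 1058 = 4477 billion.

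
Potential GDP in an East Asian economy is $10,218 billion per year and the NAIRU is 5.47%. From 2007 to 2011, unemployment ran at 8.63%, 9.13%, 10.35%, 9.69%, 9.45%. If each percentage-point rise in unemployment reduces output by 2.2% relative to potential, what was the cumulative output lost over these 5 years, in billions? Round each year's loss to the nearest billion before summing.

$4,474 billion

Year 2007: gap = -2.2 × (8.63 - 5.47) = -6.952%, loss ≈ 10218 × 6.952/100 ≈ 710.
Year 2008: gap = -2.2 × (9.13 - 5.47) = -8.052%, loss ≈ 10218 × 8.052/100 ≈ 823.
Year 2009: gap = -2.2 × (10.35 - 5.47) = -10.736%, loss ≈ 10218 × 10.736/100 ≈ 1097.
Year 2010: gap = -2.2 × (9.69 - 5.47) = -9.284%, loss ≈ 10218 × 9.284/100 ≈ 949.
Year 2011: gap = -2.2 × (9.45 - 5.47) = -8.756%, loss ≈ 10218 × 8.756/100 ≈ 895.
Total lost output = 710 + 823 + 1097 + 949 + 895 = 4474 billion.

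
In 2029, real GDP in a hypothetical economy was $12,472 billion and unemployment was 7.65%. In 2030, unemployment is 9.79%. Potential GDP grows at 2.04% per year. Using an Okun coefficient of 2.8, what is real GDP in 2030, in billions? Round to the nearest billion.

$11,979 billion

Δu = 9.79 - 7.65 = 2.14 points.
Okun's law (growth form): g_Y = g_Y* - β × Δu = 2.04 - 2.8 × (2.14) = 2.04 - 5.992 = -3.952%.
Real GDP in the next year = 12472 × (1 - 3.952/100) = 12472 × 0.96048 ≈ 11979 billion.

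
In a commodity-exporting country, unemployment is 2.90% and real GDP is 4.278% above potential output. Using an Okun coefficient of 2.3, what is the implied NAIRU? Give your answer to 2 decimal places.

From Okun's law, u - u* = -(output gap)/β = -(4.278)/2.3 = -1.86 points.
So u* = 2.9 + 1.86 = 4.76%.

4.76%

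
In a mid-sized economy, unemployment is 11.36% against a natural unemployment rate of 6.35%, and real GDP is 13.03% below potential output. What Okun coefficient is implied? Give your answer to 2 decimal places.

Okun's law: output gap = -β × (u - u*).
-13.03 = -β × (11.36 - 6.35) = -β × 5.01, so β = 13.03/5.01 = 2.60.

β ≈ 2.60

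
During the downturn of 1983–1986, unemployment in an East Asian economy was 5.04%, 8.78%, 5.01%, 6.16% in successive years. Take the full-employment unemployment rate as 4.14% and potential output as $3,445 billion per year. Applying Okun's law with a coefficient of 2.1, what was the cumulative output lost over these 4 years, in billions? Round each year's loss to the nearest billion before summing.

$610 billion

Year 1983: gap = -2.1 × (5.04 - 4.14) = -1.89%, loss ≈ 3445 × 1.89/100 ≈ 65.
Year 1984: gap = -2.1 × (8.78 - 4.14) = -9.744%, loss ≈ 3445 × 9.744/100 ≈ 336.
Year 1985: gap = -2.1 × (5.01 - 4.14) = -1.827%, loss ≈ 3445 × 1.827/100 ≈ 63.
Year 1986: gap = -2.1 × (6.16 - 4.14) = -4.242%, loss ≈ 3445 × 4.242/100 ≈ 146.
Total lost output = 65 + 336 + 63 + 146 = 610 billion.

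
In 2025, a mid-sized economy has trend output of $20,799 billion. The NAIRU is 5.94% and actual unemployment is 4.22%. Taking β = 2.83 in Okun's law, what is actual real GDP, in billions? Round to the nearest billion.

$21,811 billion

Unemployment gap = 4.22 - 5.94 = -1.72 points, so the output gap is -2.83 × (-1.72) = 4.8676%.
Actual GDP = 20799 × (1 + 4.8676/100) = 20799 × 1.048676 ≈ 21811 billion.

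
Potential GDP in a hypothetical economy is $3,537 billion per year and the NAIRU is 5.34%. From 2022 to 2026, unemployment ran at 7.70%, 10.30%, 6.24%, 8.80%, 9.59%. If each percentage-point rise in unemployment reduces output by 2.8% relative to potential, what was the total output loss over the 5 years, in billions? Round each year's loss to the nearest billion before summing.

$1,578 billion

Year 2022: gap = -2.8 × (7.7 - 5.34) = -6.608%, loss ≈ 3537 × 6.608/100 ≈ 234.
Year 2023: gap = -2.8 × (10.3 - 5.34) = -13.888%, loss ≈ 3537 × 13.888/100 ≈ 491.
Year 2024: gap = -2.8 × (6.24 - 5.34) = -2.52%, loss ≈ 3537 × 2.52/100 ≈ 89.
Year 2025: gap = -2.8 × (8.8 - 5.34) = -9.688%, loss ≈ 3537 × 9.688/100 ≈ 343.
Year 2026: gap = -2.8 × (9.59 - 5.34) = -11.9%, loss ≈ 3537 × 11.9/100 ≈ 421.
Total lost output = 234 + 491 + 89 + 343 + 421 = 1578 billion.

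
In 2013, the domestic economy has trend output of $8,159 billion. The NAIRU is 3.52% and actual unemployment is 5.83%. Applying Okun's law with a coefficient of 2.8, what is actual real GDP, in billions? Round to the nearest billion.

$7,631 billion

Unemployment gap = 5.83 - 3.52 = 2.31 points, so the output gap is -2.8 × 2.31 = -6.468%.
Actual GDP = 8159 × (1 - 6.468/100) = 8159 × 0.93532 ≈ 7631 billion.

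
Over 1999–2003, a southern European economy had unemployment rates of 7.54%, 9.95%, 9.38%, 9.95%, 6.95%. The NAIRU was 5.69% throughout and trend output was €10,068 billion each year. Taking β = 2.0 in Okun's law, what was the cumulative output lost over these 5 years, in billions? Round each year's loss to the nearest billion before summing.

€3,086 billion

Year 1999: gap = -2.0 × (7.54 - 5.69) = -3.7%, loss ≈ 10068 × 3.7/100 ≈ 373.
Year 2000: gap = -2.0 × (9.95 - 5.69) = -8.52%, loss ≈ 10068 × 8.52/100 ≈ 858.
Year 2001: gap = -2.0 × (9.38 - 5.69) = -7.38%, loss ≈ 10068 × 7.38/100 ≈ 743.
Year 2002: gap = -2.0 × (9.95 - 5.69) = -8.52%, loss ≈ 10068 × 8.52/100 ≈ 858.
Year 2003: gap = -2.0 × (6.95 - 5.69) = -2.52%, loss ≈ 10068 × 2.52/100 ≈ 254.
Total lost output = 373 + 858 + 743 + 858 + 254 = 3086 billion.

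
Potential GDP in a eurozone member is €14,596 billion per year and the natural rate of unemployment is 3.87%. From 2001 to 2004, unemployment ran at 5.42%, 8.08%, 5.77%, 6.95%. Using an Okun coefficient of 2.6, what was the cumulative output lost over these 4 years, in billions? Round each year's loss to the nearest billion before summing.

€4,076 billion

Year 2001: gap = -2.6 × (5.42 - 3.87) = -4.03%, loss ≈ 14596 × 4.03/100 ≈ 588.
Year 2002: gap = -2.6 × (8.08 - 3.87) = -10.946%, loss ≈ 14596 × 10.946/100 ≈ 1598.
Year 2003: gap = -2.6 × (5.77 - 3.87) = -4.94%, loss ≈ 14596 × 4.94/100 ≈ 721.
Year 2004: gap = -2.6 × (6.95 - 3.87) = -8.008%, loss ≈ 14596 × 8.008/100 ≈ 1169.
Total lost output = 588 + 1598 + 721 + 1169 = 4076 billion.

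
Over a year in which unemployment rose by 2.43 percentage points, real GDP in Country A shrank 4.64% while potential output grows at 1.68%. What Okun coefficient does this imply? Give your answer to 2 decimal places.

β ≈ 2.60

Growth form: g_Y = g_Y* - β × Δu, so β = (g_Y* - g_Y)/Δu.
β = (1.68 + 4.64)/2.43 = 6.32/2.43 = 2.60.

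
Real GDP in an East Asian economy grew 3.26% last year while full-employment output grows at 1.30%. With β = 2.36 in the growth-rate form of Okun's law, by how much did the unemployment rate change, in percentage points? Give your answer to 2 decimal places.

-0.83 percentage points

Growth-rate Okun's law: g_Y = g_Y* - β × Δu, so Δu = (g_Y* - g_Y)/β.
Δu = (1.3 - 3.26)/2.36 = -1.96/2.36 = -0.83 percentage points.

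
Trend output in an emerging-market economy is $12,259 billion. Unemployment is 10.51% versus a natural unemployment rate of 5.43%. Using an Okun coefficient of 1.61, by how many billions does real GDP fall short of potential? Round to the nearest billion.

Output gap = -1.61 × (10.51 - 5.43) = -1.61 × 5.08 = -8.1788%.
Actual GDP ≈ 12259 × 0.918212 ≈ 11256 billion, so the shortfall is 12259 - 11256 = 1003 billion.

$1,003 billion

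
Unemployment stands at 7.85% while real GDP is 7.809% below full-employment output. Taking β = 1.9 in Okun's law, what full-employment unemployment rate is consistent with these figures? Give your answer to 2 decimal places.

From Okun's law, u - u* = -(output gap)/β = -(-7.809)/1.9 = 4.11 points.
So u* = 7.85 - 4.11 = 3.74%.

3.74%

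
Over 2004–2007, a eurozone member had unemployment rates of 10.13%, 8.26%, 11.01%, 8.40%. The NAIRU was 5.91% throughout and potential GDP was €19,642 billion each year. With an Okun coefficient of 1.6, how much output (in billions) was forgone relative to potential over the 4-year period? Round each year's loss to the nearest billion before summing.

Year 2004: gap = -1.6 × (10.13 - 5.91) = -6.752%, loss ≈ 19642 × 6.752/100 ≈ 1326.
Year 2005: gap = -1.6 × (8.26 - 5.91) = -3.76%, loss ≈ 19642 × 3.76/100 ≈ 739.
Year 2006: gap = -1.6 × (11.01 - 5.91) = -8.16%, loss ≈ 19642 × 8.16/100 ≈ 1603.
Year 2007: gap = -1.6 × (8.4 - 5.91) = -3.984%, loss ≈ 19642 × 3.984/100 ≈ 783.
Total lost output = 1326 + 739 + 1603 + 783 = 4451 billion.

€4,451 billion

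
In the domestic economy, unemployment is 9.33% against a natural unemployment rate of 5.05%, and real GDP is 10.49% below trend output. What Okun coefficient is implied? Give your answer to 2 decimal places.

Okun's law: output gap = -β × (u - u*).
-10.49 = -β × (9.33 - 5.05) = -β × 4.28, so β = 10.49/4.28 = 2.45.

β ≈ 2.45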